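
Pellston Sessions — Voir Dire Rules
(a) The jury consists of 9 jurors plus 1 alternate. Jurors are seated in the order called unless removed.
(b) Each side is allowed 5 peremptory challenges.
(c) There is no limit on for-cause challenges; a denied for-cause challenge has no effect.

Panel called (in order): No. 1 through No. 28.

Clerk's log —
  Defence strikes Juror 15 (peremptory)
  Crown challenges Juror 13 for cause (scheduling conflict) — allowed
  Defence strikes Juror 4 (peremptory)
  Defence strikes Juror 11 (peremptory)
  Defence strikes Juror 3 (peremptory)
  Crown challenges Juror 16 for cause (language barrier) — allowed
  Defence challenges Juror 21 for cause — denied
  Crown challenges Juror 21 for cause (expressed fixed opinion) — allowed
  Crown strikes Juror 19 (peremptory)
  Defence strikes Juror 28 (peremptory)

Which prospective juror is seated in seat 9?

Removed: #3, #4, #11, #13, #15, #16, #19, #21, #28.
Seating in order: seats 1–9 → #1, #2, #5, #6, #7, #8, #9, #10, #12; alternates → #14.
So seat 9 is #12.

12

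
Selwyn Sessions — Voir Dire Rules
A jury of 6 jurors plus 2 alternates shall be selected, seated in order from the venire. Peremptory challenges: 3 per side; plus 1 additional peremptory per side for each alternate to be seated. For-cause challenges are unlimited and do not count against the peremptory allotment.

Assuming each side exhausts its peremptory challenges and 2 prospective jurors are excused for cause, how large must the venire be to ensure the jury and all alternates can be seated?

Seats to fill: 6 + 2 alternates = 8.
Peremptories: 3 + 1×2 = 5 per side × 2 sides = 10.
For-cause removals: 2.
Minimum venire: 8 + 10 + 2 = 20.

20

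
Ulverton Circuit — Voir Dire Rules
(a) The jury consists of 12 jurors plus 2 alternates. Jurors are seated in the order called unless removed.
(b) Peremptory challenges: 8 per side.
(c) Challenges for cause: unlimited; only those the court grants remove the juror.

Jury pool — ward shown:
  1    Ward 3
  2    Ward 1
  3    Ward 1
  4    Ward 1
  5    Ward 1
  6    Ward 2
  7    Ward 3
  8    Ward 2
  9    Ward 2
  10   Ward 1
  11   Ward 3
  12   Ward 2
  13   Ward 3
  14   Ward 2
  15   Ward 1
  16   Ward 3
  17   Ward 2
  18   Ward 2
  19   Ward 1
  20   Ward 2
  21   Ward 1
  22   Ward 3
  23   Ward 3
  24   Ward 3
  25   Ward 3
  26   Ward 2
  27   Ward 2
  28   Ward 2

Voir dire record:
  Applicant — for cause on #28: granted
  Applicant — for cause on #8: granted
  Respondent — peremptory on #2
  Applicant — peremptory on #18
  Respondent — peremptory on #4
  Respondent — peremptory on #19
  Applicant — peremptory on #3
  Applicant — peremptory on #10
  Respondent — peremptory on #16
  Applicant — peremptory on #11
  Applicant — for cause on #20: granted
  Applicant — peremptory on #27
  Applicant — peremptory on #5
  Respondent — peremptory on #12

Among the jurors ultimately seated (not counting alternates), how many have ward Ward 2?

Removed: #2, #3, #4, #5, #8, #10, #11, #12, #16, #18, #19, #20, #27, #28.
Seated jurors 1–12: #1, #6, #7, #9, #13, #14, #15, #17, #21, #22, #23, #24 (alternates #25, #26 not counted).
Of those, in Ward 2: #6, #9, #14, #17 → 4.

4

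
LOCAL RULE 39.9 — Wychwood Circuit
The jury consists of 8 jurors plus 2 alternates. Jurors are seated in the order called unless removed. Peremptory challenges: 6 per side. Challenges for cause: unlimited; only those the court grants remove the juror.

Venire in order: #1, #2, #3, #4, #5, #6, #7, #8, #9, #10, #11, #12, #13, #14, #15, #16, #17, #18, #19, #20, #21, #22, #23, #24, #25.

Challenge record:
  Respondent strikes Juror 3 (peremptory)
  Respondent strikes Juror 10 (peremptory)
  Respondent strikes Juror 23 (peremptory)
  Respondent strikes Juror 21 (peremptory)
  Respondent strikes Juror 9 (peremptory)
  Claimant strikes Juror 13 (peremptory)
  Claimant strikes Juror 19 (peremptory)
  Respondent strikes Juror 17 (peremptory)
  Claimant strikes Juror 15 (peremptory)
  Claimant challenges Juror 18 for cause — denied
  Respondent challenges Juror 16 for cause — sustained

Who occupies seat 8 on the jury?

11

Removed: #3, #9, #10, #13, #15, #16, #17, #19, #21, #23. (#18 stays — for-cause denied.)
Seating in order: seats 1–8 → #1, #2, #4, #5, #6, #7, #8, #11; alternates → #12, #14.
So seat 8 is #11.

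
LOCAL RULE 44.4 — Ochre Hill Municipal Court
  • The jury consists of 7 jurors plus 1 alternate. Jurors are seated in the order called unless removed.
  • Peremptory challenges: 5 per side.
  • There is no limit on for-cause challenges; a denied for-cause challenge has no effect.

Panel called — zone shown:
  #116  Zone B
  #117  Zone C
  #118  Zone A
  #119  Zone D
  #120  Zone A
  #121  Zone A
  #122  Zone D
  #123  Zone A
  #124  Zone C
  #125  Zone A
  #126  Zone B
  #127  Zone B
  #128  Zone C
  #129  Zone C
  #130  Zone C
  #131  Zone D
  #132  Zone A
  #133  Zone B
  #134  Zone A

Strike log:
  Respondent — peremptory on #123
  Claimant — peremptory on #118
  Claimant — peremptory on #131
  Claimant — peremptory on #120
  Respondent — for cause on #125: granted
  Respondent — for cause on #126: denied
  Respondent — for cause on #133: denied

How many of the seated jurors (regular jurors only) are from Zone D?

2

Removed: #118, #120, #123, #125, #131.
Seated jurors 1–7: #116, #117, #119, #121, #122, #124, #126 (alternates #127 not counted).
Of those, in Zone D: #119, #122 → 2.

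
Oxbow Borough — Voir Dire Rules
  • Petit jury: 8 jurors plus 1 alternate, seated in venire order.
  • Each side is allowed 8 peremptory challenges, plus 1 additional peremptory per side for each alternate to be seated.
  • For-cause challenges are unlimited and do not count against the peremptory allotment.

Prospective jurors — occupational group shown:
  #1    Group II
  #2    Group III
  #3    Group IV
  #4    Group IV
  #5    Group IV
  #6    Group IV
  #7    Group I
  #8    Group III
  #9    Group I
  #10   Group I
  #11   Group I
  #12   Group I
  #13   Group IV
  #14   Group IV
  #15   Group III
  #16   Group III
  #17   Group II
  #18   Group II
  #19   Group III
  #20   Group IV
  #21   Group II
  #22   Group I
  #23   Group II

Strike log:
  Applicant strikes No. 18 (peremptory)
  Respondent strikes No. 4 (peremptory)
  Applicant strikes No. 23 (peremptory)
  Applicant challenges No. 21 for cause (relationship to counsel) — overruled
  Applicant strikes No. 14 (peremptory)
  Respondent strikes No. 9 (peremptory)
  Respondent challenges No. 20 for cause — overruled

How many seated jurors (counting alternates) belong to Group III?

Removed: #4, #9, #14, #18, #23.
Seated (9 incl. alternates): #1, #2, #3, #5, #6, #7, #8, #10, #11.
Of those, in Group III: #2, #8 → 2.

2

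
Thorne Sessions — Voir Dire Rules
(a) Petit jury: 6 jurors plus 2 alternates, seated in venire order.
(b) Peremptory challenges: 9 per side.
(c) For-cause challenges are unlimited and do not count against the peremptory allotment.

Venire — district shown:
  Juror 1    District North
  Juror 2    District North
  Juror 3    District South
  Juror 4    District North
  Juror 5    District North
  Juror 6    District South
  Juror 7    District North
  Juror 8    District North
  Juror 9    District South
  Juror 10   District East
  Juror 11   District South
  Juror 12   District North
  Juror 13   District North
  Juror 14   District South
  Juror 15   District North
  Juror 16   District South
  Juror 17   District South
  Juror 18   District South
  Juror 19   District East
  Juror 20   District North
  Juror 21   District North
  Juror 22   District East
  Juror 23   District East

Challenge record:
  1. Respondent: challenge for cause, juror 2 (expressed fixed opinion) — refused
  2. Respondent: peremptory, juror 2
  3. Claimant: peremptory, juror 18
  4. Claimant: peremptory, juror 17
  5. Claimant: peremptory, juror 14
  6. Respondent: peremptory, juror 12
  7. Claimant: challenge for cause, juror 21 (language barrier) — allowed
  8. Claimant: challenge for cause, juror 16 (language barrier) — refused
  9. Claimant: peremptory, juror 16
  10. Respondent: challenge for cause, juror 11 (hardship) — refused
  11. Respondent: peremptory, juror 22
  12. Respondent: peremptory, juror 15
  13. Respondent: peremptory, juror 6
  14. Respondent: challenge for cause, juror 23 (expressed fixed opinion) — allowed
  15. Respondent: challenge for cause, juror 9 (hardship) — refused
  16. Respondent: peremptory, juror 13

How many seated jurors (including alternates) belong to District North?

Removed: #2, #6, #12, #13, #14, #15, #16, #17, #18, #21, #22, #23.
Seated (8 incl. alternates): #1, #3, #4, #5, #7, #8, #9, #10.
Of those, in District North: #1, #4, #5, #7, #8 → 5.

5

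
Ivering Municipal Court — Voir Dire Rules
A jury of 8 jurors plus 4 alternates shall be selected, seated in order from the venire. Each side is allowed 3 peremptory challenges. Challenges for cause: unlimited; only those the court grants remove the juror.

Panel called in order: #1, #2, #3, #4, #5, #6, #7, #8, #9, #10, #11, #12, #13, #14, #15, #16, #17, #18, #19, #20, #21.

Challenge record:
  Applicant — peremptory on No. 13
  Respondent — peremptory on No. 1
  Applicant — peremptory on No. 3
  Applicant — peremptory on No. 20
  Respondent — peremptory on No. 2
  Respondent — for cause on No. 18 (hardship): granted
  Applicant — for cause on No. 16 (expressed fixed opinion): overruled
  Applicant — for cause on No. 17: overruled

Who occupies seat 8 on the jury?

11

Removed: #1, #2, #3, #13, #18, #20. (#16, #17 stay — for-cause denied.)
Seating in order: seats 1–8 → #4, #5, #6, #7, #8, #9, #10, #11; alternates → #12, #14, #15, #16.
So seat 8 is #11.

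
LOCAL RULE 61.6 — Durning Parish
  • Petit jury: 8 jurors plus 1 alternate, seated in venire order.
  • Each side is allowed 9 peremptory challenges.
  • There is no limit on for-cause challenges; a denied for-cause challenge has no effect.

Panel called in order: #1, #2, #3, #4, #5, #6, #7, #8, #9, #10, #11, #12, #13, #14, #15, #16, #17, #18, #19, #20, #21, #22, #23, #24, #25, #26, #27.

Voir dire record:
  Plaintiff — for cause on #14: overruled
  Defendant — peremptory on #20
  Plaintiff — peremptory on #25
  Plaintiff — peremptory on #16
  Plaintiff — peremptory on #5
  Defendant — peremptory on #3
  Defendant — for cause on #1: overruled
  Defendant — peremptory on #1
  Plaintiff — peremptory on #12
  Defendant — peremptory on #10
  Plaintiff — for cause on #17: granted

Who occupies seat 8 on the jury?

Removed: #1, #3, #5, #10, #12, #16, #17, #20, #25. (#14 stays — for-cause denied.)
Seating in order: seats 1–8 → #2, #4, #6, #7, #8, #9, #11, #13; alternates → #14.
So seat 8 is #13.

13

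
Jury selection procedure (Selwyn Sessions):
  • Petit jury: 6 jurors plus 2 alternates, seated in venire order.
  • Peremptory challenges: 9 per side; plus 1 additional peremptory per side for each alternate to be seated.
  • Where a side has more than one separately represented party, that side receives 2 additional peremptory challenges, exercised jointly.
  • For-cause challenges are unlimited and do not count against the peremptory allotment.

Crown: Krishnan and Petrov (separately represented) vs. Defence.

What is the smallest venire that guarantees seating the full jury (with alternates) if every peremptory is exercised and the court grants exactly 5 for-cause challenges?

37

Seats to fill: 6 + 2 alternates = 8.
Peremptories — Crown: 9 + 1×2 + 2 = 13; Defence: 9 + 1×2 = 11; total 24.
For-cause removals: 5.
Minimum venire: 8 + 24 + 5 = 37.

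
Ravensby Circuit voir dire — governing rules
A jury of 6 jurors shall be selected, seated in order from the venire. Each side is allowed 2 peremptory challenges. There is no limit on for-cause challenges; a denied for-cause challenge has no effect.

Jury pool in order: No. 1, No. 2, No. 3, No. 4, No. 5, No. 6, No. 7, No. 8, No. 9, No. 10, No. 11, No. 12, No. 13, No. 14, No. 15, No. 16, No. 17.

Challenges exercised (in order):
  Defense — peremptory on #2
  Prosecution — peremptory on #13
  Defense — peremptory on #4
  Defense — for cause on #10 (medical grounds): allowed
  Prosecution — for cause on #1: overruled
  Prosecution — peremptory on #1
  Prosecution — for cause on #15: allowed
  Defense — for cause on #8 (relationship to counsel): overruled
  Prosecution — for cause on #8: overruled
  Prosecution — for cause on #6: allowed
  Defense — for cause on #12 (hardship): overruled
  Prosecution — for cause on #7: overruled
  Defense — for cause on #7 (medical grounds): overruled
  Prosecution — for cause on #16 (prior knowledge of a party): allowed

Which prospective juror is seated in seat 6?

Removed: #1, #2, #4, #6, #10, #13, #15, #16. (#7, #8, #12 stay — for-cause denied.)
Seating in order: seats 1–6 → #3, #5, #7, #8, #9, #11.
So seat 6 is #11.

11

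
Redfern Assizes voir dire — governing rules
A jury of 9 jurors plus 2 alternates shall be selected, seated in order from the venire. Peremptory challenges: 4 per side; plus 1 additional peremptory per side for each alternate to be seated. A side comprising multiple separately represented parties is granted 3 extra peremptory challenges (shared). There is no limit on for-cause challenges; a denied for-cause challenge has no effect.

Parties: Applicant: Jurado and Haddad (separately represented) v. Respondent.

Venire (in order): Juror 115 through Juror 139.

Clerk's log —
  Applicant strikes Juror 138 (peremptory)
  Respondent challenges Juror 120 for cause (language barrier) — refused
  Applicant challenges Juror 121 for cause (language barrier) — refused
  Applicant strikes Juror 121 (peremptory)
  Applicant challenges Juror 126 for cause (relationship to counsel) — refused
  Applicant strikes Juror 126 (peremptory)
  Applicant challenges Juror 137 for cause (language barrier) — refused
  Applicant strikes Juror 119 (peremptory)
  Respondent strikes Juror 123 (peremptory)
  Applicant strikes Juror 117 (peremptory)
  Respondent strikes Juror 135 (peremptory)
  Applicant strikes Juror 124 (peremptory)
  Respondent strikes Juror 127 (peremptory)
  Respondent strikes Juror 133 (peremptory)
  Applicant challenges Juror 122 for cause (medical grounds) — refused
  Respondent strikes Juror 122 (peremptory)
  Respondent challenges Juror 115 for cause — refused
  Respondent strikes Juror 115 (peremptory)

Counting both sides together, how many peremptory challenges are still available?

3

Applicant allotment: 4 base + 1 × 2 alternates + 3 multi-party = 9. Respondent allotment: 4 base + 1 × 2 alternates = 6.
Applicant peremptories used: #138, #121, #126, #119, #117, #124 — 6 (for-cause on #121, #126, #137, #122 don't count).
Respondent peremptories used: #123, #135, #127, #133, #122, #115 — 6 (for-cause on #120, #115 don't count).
Remaining: (9 − 6) + (6 − 6) = 3.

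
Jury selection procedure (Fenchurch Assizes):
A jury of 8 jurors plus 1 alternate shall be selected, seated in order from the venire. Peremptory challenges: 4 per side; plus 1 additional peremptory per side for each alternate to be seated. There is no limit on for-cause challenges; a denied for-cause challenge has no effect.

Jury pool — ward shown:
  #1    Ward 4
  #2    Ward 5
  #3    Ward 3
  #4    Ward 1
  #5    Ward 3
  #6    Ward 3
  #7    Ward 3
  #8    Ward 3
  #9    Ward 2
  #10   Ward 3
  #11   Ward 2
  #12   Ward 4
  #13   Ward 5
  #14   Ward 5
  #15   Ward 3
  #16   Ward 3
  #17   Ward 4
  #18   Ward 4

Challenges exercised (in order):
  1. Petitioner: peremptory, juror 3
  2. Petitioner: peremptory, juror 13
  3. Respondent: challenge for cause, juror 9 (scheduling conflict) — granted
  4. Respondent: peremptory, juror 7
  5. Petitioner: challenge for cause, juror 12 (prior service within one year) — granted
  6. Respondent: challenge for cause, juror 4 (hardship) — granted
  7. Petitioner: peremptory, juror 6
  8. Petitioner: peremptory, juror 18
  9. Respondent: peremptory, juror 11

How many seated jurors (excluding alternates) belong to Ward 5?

Removed: #3, #4, #6, #7, #9, #11, #12, #13, #18.
Seated jurors 1–8: #1, #2, #5, #8, #10, #14, #15, #16 (alternates #17 not counted).
Of those, in Ward 5: #2, #14 → 2.

2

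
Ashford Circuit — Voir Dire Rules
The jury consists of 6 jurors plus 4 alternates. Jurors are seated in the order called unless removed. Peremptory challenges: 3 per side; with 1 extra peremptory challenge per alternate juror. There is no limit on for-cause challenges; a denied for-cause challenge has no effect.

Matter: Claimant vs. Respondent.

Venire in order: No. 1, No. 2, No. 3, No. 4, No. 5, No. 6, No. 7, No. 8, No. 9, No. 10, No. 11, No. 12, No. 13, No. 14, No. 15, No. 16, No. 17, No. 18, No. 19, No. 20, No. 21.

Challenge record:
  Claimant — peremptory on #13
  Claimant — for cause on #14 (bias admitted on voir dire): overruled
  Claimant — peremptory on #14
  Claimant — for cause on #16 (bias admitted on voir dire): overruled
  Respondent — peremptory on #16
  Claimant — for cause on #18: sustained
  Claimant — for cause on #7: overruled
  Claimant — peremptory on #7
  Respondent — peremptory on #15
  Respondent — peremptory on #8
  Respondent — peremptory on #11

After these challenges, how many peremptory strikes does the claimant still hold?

4

Claimant allotment: 3 base + 1 × 4 alternates = 7.
Claimant peremptories used: #13, #14, #7 — 3 (for-cause on #14, #16, #18, #7 don't count).
Remaining: 7 − 3 = 4.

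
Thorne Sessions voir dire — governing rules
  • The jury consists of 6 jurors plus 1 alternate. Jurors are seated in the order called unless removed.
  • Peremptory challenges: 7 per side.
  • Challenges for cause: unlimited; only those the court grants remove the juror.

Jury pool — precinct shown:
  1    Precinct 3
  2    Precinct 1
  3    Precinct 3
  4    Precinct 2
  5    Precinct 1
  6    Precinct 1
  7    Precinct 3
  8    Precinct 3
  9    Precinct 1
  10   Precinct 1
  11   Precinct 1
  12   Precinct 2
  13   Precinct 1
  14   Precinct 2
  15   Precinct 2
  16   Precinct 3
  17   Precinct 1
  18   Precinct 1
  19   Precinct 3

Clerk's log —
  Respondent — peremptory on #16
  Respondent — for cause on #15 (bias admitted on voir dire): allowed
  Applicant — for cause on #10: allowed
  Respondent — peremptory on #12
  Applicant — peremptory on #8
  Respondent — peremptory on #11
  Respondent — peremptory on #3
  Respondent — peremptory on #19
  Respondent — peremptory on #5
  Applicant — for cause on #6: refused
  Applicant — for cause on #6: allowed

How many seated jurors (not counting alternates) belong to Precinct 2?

1

Removed: #3, #5, #6, #8, #10, #11, #12, #15, #16, #19.
Seated jurors 1–6: #1, #2, #4, #7, #9, #13 (alternates #14 not counted).
Of those, in Precinct 2: #4 → 1.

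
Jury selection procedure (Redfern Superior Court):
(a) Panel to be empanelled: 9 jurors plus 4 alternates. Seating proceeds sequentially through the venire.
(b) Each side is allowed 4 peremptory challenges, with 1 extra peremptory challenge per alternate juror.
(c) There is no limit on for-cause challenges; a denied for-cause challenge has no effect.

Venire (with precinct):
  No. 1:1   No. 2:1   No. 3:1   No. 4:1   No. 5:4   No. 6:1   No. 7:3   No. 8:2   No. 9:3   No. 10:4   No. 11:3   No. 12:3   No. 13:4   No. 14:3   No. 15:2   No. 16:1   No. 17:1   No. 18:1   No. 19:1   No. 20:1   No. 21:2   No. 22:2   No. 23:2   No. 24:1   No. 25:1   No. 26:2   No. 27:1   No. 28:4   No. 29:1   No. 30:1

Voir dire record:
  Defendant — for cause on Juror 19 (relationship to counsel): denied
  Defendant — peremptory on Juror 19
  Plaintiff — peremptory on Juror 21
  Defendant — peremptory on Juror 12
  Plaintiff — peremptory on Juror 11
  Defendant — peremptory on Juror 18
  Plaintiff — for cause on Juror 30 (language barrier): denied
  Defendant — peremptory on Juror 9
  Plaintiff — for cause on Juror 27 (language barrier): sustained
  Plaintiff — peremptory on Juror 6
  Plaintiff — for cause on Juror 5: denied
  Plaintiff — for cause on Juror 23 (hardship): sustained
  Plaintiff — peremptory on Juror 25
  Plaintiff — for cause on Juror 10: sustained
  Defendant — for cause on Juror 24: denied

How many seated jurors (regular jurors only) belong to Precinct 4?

Removed: #6, #9, #10, #11, #12, #18, #19, #21, #23, #25, #27.
Seated jurors 1–9: #1, #2, #3, #4, #5, #7, #8, #13, #14 (alternates #15, #16, #17, #20 not counted).
Of those, in Precinct 4: #5, #13 → 2.

2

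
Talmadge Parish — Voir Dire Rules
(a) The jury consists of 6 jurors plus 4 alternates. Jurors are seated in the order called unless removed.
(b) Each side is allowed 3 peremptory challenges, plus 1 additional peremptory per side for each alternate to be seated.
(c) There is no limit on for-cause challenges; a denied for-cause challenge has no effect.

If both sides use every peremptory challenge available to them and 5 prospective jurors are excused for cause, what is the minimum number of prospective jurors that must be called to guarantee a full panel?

Seats to fill: 6 + 4 alternates = 10.
Peremptories: 3 + 1×4 = 7 per side × 2 sides = 14.
For-cause removals: 5.
Minimum venire: 10 + 14 + 5 = 29.

29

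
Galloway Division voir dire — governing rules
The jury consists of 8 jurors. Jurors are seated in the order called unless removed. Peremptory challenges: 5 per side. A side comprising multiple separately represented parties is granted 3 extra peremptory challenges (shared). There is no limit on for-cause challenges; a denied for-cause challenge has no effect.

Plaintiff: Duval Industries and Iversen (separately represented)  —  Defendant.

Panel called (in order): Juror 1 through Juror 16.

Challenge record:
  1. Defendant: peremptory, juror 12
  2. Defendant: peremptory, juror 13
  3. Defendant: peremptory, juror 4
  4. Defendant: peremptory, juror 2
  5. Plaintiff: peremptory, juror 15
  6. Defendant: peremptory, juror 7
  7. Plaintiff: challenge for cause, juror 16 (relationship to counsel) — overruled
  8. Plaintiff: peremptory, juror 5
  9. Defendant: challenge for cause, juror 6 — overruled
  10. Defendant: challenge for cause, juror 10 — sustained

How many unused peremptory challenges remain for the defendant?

Defendant allotment: 5.
Defendant peremptories used: #12, #13, #4, #2, #7 — 5 (for-cause on #6, #10 don't count).
Remaining: 5 − 5 = 0.

0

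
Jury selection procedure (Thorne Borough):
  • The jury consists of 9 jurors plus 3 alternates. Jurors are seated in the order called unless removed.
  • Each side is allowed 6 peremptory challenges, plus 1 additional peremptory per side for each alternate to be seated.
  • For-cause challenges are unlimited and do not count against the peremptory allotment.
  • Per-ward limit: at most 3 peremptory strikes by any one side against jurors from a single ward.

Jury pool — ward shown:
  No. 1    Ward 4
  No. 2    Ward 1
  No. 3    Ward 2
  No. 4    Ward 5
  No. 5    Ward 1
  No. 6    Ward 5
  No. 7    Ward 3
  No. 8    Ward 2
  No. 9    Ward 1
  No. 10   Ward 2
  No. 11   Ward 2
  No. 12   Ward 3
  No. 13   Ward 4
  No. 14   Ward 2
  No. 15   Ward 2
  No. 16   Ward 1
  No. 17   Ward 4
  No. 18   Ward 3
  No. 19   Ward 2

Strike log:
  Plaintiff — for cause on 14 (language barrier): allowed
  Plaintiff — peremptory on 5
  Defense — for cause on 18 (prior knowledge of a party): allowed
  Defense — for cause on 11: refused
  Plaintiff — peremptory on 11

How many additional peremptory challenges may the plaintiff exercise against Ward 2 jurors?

2

Plaintiff peremptories so far: #5, #11 — 2 of 9 used, 7 left overall.
Against Ward 2: #11 — 1 used; per-ward cap 3 leaves 2.
Binding limit: min(7, 2) = 2.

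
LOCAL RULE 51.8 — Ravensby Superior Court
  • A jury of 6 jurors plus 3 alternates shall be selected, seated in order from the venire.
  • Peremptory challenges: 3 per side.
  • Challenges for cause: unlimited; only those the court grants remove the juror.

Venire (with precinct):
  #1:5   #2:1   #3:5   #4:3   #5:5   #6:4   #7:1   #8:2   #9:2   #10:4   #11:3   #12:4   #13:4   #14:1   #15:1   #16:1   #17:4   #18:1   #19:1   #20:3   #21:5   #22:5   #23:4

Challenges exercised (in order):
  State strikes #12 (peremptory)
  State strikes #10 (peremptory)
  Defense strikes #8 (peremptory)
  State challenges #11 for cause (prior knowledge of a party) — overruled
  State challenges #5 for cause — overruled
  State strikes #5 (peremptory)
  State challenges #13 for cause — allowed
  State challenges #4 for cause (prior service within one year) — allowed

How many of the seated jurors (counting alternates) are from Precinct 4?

1

Removed: #4, #5, #8, #10, #12, #13.
Seated (9 incl. alternates): #1, #2, #3, #6, #7, #9, #11, #14, #15.
Of those, in Precinct 4: #6 → 1.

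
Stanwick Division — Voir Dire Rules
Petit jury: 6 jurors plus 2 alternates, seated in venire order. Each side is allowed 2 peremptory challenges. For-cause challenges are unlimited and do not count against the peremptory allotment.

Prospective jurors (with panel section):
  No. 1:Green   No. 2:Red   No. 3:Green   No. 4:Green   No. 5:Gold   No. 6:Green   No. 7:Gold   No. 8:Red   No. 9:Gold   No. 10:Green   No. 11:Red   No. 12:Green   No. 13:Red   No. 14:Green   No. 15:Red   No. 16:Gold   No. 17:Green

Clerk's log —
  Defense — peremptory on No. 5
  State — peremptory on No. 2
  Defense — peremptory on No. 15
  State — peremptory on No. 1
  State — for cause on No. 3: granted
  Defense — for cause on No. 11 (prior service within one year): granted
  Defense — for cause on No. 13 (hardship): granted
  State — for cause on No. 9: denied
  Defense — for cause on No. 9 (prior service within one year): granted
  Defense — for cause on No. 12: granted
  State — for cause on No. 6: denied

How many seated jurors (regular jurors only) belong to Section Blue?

0

Removed: #1, #2, #3, #5, #9, #11, #12, #13, #15.
Seated jurors 1–6: #4, #6, #7, #8, #10, #14 (alternates #16, #17 not counted).
None of those are in Section Blue → 0.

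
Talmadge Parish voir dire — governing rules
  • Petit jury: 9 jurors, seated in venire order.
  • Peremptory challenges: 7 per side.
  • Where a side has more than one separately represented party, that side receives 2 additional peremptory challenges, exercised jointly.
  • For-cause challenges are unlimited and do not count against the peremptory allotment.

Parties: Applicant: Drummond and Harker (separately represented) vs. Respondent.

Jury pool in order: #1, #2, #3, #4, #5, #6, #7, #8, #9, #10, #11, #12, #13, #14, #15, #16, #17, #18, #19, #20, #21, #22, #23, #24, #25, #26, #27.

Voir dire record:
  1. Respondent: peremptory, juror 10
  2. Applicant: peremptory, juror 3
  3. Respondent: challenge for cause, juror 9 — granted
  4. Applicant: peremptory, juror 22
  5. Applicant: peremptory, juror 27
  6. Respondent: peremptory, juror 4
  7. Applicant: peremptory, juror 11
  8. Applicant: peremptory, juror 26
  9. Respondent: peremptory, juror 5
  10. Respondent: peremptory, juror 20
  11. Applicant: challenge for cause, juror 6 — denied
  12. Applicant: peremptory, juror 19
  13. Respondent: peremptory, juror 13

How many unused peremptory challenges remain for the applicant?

Applicant allotment: 7 base + 2 multi-party = 9.
Applicant peremptories used: #3, #22, #27, #11, #26, #19 — 6 (the for-cause on #6 doesn't count).
Remaining: 9 − 6 = 3.

3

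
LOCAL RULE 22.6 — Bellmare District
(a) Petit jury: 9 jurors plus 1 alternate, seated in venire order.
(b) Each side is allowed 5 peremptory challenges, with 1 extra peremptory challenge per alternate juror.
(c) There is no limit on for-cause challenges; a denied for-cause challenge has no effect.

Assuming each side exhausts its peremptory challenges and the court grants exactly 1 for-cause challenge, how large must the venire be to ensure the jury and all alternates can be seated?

23

Seats to fill: 9 + 1 alternates = 10.
Peremptories: 5 + 1×1 = 6 per side × 2 sides = 12.
For-cause removals: 1.
Minimum venire: 10 + 12 + 1 = 23.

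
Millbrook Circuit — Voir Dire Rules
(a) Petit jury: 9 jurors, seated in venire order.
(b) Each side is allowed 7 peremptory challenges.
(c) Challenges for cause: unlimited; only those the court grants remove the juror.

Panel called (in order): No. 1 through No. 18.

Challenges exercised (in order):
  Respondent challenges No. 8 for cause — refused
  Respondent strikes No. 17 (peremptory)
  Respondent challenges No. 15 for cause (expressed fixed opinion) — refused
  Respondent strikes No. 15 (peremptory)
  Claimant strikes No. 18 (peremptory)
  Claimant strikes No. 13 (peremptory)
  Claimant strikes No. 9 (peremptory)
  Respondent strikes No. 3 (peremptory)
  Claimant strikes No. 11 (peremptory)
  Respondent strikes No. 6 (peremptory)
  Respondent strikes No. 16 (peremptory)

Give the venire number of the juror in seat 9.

Removed: #3, #6, #9, #11, #13, #15, #16, #17, #18. (#8 stays — for-cause denied.)
Seating in order: seats 1–9 → #1, #2, #4, #5, #7, #8, #10, #12, #14.
So seat 9 is #14.

14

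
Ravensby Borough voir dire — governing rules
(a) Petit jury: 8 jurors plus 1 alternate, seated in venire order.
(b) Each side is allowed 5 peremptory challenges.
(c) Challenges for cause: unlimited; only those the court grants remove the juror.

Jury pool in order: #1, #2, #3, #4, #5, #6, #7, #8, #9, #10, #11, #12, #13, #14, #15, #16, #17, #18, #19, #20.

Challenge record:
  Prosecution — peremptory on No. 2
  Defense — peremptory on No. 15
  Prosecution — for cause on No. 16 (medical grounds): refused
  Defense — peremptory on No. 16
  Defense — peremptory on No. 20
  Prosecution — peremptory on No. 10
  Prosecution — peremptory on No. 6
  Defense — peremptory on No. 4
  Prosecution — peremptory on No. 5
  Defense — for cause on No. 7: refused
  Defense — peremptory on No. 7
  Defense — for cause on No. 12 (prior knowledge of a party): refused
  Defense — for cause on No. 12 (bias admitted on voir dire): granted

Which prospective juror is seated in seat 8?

17

Removed: #2, #4, #5, #6, #7, #10, #12, #15, #16, #20.
Filling seats in venire order through position 8: #1, #3, #8, #9, #11, #13, #14, #17.
So seat 8 is #17.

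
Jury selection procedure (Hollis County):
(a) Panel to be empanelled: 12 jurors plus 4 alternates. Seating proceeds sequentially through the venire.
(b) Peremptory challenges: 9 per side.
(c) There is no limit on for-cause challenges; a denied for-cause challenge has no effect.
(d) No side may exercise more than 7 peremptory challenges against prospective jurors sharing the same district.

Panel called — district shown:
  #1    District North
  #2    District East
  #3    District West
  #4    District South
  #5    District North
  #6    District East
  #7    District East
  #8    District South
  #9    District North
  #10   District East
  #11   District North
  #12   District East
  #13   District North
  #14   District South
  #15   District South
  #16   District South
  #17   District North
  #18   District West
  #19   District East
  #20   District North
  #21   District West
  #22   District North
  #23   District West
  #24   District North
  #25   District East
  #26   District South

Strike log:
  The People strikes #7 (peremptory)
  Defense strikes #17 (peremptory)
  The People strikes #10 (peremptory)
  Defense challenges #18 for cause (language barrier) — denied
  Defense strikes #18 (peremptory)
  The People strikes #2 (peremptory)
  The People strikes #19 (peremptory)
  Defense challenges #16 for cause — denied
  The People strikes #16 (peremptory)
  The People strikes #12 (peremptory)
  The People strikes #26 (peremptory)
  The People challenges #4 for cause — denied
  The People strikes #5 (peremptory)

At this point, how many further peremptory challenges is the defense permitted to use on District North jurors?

Defense peremptories so far: #17, #18 — 2 of 9 used, 7 left overall.
Against District North: #17 — 1 used; per-district cap 7 leaves 6.
Binding limit: min(7, 6) = 6.

6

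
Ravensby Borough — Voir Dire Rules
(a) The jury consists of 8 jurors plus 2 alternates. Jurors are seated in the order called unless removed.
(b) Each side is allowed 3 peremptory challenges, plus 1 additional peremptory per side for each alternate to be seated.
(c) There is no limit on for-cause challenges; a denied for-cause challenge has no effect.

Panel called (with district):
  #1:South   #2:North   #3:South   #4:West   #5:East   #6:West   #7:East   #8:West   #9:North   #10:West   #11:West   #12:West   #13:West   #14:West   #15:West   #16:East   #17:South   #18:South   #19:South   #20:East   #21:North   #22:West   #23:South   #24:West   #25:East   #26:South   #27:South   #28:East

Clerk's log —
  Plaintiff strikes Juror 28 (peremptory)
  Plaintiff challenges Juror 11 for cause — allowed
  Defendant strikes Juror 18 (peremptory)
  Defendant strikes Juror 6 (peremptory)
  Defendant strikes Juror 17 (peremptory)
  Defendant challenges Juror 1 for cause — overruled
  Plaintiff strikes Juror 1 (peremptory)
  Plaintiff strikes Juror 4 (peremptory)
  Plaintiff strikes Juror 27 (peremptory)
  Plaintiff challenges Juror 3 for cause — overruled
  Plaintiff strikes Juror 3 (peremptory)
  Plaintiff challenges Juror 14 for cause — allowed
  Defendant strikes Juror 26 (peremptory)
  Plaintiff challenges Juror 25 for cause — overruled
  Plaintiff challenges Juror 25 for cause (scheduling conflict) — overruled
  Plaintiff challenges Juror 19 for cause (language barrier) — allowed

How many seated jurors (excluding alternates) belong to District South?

0

Removed: #1, #3, #4, #6, #11, #14, #17, #18, #19, #26, #27, #28.
Seated jurors 1–8: #2, #5, #7, #8, #9, #10, #12, #13 (alternates #15, #16 not counted).
None of those are in District South → 0.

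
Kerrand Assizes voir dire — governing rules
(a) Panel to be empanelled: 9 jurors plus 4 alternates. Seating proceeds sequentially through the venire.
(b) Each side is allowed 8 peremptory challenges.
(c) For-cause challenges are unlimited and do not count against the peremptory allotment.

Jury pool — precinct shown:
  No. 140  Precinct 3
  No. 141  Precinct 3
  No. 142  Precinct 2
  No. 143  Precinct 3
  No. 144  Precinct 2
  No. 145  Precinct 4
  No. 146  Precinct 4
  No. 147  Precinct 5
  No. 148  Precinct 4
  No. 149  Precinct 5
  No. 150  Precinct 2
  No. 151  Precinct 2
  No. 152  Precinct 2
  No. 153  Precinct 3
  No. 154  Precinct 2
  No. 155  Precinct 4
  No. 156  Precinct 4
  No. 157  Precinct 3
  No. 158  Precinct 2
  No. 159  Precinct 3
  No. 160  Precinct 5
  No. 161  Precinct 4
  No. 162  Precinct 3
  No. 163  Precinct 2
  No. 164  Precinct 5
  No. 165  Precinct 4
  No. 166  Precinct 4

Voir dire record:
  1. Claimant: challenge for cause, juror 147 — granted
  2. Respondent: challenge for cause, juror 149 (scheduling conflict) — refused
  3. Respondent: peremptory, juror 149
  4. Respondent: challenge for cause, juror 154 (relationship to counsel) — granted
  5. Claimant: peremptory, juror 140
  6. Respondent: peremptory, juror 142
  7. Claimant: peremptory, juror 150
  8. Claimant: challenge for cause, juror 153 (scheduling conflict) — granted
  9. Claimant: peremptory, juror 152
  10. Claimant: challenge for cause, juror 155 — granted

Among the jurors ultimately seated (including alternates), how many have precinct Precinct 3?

4

Removed: #140, #142, #147, #149, #150, #152, #153, #154, #155.
Seated (13 incl. alternates): #141, #143, #144, #145, #146, #148, #151, #156, #157, #158, #159, #160, #161.
Of those, in Precinct 3: #141, #143, #157, #159 → 4.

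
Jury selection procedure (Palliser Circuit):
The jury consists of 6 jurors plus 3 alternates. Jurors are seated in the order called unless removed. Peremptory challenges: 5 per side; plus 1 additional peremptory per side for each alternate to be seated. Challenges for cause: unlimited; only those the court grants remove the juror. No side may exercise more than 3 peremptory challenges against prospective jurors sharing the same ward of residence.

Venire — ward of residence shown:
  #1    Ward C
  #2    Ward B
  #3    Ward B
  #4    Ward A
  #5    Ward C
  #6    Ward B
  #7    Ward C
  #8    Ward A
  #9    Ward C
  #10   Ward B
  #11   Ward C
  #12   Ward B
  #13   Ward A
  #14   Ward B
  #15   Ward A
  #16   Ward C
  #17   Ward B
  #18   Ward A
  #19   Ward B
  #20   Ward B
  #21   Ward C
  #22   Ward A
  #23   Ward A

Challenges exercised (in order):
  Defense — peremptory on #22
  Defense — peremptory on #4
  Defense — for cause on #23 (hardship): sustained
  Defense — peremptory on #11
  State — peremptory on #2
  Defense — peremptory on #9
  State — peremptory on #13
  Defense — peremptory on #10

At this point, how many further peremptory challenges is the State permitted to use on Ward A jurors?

2

State peremptories so far: #2, #13 — 2 of 8 used, 6 left overall.
Against Ward A: #13 — 1 used; per-ward cap 3 leaves 2.
Binding limit: min(6, 2) = 2.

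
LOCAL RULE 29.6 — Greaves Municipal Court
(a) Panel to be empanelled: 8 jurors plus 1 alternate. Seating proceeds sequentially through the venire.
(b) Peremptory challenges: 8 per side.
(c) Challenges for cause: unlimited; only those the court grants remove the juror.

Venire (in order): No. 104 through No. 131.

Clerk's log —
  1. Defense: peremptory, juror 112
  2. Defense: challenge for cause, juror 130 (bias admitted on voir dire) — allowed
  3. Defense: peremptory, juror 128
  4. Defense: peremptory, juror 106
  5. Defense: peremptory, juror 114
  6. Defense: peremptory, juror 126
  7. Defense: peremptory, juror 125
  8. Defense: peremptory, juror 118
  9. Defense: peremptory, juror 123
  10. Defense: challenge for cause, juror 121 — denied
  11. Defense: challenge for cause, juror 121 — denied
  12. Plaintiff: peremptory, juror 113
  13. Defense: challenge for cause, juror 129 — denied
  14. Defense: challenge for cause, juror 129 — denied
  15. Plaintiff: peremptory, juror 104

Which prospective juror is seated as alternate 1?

Removed: #104, #106, #112, #113, #114, #118, #123, #125, #126, #128, #130. (#121, #129 stay — for-cause denied.)
Seating in order: seats 1–8 → #105, #107, #108, #109, #110, #111, #115, #116; alternates → #117.
So alternate 1 is #117.

117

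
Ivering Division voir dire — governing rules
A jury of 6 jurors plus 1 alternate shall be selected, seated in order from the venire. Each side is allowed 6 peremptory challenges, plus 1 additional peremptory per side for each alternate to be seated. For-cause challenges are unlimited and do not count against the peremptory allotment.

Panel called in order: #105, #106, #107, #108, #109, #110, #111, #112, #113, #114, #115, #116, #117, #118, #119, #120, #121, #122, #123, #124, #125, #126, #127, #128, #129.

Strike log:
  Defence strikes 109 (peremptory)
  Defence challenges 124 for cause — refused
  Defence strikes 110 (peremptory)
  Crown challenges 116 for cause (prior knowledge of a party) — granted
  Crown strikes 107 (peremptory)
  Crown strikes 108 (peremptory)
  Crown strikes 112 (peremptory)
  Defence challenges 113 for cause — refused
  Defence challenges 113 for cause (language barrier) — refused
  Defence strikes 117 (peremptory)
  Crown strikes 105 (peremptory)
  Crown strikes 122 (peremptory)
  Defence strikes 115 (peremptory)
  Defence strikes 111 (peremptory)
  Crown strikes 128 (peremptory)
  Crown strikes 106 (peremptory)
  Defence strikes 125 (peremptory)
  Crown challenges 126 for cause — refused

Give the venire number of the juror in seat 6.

Removed: #105, #106, #107, #108, #109, #110, #111, #112, #115, #116, #117, #122, #125, #128. (#113, #124, #126 stay — for-cause denied.)
Filling seats in venire order through position 6: #113, #114, #118, #119, #120, #121.
So seat 6 is #121.

121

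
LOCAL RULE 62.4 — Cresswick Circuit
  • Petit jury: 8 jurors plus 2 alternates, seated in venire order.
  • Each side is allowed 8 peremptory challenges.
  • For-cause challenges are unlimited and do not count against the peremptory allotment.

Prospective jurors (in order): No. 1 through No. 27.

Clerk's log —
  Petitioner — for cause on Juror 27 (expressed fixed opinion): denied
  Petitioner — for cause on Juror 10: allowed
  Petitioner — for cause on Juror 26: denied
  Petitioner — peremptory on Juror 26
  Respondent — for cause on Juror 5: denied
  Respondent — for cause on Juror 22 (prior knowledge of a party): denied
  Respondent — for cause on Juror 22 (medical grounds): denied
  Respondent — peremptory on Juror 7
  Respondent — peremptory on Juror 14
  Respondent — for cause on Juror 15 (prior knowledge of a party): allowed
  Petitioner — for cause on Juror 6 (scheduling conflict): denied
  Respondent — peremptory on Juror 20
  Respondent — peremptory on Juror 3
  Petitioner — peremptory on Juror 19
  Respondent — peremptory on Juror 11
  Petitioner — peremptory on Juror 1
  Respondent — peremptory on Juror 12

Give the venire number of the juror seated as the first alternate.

Removed: #1, #3, #7, #10, #11, #12, #14, #15, #19, #20, #26. (#5, #6, #22, #27 stay — for-cause denied.)
Seating in order: seats 1–8 → #2, #4, #5, #6, #8, #9, #13, #16; alternates → #17, #18.
So alternate 1 is #17.

17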